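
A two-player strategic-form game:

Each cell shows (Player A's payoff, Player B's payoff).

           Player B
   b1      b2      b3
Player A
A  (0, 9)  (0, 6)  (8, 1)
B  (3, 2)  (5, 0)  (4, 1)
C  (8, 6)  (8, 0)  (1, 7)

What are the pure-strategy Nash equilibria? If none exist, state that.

No pure-strategy Nash equilibrium.

Player A against b1: payoffs 0, 3, 8 → best response C.
Player A against b2: payoffs 0, 5, 8 → best response C.
Player A against b3: payoffs 8, 4, 1 → best response A.
Player B against A: payoffs 9, 6, 1 → best response b1.
Player B against B: payoffs 2, 0, 1 → best response b1.
Player B against C: payoffs 6, 0, 7 → best response b3.
No profile is a mutual best response for all players.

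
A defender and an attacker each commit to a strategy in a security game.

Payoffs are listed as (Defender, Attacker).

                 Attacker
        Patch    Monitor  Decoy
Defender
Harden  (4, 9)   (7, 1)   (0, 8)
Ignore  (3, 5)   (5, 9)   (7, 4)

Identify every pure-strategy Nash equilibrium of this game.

(Harden, Patch)

(Harden, Patch): Defender gets 4, best alternative 3; Attacker gets 9, best alternative 8. No profitable deviation — NE.
(Harden, Monitor): Attacker can switch to Patch (1 → 9). Not NE.
(Harden, Decoy): Defender can switch to Ignore (0 → 7). Not NE.
(Ignore, Patch): Defender can switch to Harden (3 → 4). Not NE.
(Ignore, Monitor): Defender can switch to Harden (5 → 7). Not NE.
(Ignore, Decoy): Attacker can switch to Patch (4 → 5). Not NE.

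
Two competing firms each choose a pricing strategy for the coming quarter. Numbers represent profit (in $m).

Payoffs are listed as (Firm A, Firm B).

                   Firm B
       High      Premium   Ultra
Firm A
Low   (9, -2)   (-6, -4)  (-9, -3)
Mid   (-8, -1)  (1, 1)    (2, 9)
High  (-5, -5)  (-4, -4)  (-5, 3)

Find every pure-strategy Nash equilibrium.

Firm A against High: payoffs 9, -8, -5 → best response Low.
Firm A against Premium: payoffs -6, 1, -4 → best response Mid.
Firm A against Ultra: payoffs -9, 2, -5 → best response Mid.
Firm B against Low: payoffs -2, -4, -3 → best response High.
Firm B against Mid: payoffs -1, 1, 9 → best response Ultra.
Firm B against High: payoffs -5, -4, 3 → best response Ultra.
Mutual best responses: (Low, High); (Mid, Ultra).

(Low, High), (Mid, Ultra)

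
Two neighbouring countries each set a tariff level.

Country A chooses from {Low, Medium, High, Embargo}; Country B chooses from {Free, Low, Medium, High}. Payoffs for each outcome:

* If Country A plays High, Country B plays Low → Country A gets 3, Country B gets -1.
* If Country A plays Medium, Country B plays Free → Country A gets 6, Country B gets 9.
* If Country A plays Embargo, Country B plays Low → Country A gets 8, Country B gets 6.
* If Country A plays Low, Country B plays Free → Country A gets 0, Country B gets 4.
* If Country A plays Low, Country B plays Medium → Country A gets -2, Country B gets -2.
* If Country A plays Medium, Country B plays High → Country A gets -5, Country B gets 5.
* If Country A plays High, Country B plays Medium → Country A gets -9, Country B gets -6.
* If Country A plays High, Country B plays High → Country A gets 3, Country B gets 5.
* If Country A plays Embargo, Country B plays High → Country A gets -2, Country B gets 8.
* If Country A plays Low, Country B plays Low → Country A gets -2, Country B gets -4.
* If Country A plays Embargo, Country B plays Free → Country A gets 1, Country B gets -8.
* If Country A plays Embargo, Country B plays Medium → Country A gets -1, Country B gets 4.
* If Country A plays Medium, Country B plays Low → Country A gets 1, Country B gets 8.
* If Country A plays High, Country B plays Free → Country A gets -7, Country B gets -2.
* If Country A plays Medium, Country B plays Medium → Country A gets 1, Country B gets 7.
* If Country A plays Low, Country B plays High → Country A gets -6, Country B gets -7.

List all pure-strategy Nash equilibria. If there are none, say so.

Pure-strategy Nash equilibria: (Medium, Free) and (High, High)

Country A against Free: payoffs 0, 6, -7, 1 → best response Medium.
Country A against Low: payoffs -2, 1, 3, 8 → best response Embargo.
Country A against Medium: payoffs -2, 1, -9, -1 → best response Medium.
Country A against High: payoffs -6, -5, 3, -2 → best response High.
Country B against Low: payoffs 4, -4, -2, -7 → best response Free.
Country B against Medium: payoffs 9, 8, 7, 5 → best response Free.
Country B against High: payoffs -2, -1, -6, 5 → best response High.
Country B against Embargo: payoffs -8, 6, 4, 8 → best response High.
Mutual best responses: (Medium, Free); (High, High).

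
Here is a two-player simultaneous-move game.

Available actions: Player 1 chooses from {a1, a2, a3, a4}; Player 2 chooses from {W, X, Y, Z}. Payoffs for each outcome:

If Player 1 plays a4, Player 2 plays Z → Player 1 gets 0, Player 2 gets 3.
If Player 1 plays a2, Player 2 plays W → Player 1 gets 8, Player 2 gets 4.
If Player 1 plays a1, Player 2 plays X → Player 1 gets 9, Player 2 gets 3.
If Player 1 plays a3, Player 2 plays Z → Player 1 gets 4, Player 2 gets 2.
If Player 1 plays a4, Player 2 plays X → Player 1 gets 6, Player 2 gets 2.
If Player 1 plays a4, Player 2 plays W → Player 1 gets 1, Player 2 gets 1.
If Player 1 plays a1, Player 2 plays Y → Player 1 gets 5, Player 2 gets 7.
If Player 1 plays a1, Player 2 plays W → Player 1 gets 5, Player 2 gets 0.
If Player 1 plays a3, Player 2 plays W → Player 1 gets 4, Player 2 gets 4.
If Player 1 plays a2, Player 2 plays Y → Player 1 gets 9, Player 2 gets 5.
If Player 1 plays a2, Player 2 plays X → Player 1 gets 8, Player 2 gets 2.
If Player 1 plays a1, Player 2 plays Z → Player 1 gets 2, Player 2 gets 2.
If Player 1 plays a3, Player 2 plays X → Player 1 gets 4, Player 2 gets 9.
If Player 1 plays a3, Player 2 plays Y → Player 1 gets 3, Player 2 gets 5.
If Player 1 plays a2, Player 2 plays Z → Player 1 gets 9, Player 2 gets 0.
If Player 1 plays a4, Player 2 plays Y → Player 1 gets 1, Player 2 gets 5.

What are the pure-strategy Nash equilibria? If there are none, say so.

Player 1 against W: payoffs 5, 8, 4, 1 → best response a2.
Player 1 against X: payoffs 9, 8, 4, 6 → best response a1.
Player 1 against Y: payoffs 5, 9, 3, 1 → best response a2.
Player 1 against Z: payoffs 2, 9, 4, 0 → best response a2.
Player 2 against a1: payoffs 0, 3, 7, 2 → best response Y.
Player 2 against a2: payoffs 4, 2, 5, 0 → best response Y.
Player 2 against a3: payoffs 4, 9, 5, 2 → best response X.
Player 2 against a4: payoffs 1, 2, 5, 3 → best response Y.
Mutual best responses: (a2, Y).

(a2, Y)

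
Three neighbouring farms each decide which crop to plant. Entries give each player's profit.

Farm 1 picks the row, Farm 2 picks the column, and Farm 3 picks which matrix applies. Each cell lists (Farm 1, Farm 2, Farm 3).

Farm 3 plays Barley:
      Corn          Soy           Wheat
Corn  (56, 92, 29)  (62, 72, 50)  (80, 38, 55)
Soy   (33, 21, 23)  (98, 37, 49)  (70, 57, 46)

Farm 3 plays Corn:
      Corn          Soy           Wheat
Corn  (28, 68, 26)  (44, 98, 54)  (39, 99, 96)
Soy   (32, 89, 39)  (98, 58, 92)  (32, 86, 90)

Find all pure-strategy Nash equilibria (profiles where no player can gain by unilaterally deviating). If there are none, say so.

(Corn, Corn, Barley) and (Corn, Wheat, Corn) and (Soy, Corn, Corn)

For each player, find the best response to each opponent profile; mutual best responses are the pure NE.
Farm 1 against (Corn, Barley): payoffs 56, 33 → best response Corn.
Farm 1 against (Corn, Corn): payoffs 28, 32 → best response Soy.
Farm 1 against (Soy, Barley): payoffs 62, 98 → best response Soy.
Farm 1 against (Soy, Corn): payoffs 44, 98 → best response Soy.
Farm 1 against (Wheat, Barley): payoffs 80, 70 → best response Corn.
Farm 1 against (Wheat, Corn): payoffs 39, 32 → best response Corn.
Farm 2 against (Corn, Barley): payoffs 92, 72, 38 → best response Corn.
Farm 2 against (Corn, Corn): payoffs 68, 98, 99 → best response Wheat.
Farm 2 against (Soy, Barley): payoffs 21, 37, 57 → best response Wheat.
Farm 2 against (Soy, Corn): payoffs 89, 58, 86 → best response Corn.
Farm 3 against (Corn, Corn): payoffs 29, 26 → best response Barley.
Farm 3 against (Corn, Soy): payoffs 50, 54 → best response Corn.
Farm 3 against (Corn, Wheat): payoffs 55, 96 → best response Corn.
Farm 3 against (Soy, Corn): payoffs 23, 39 → best response Corn.
Farm 3 against (Soy, Soy): payoffs 49, 92 → best response Corn.
Farm 3 against (Soy, Wheat): payoffs 46, 90 → best response Corn.
Mutual best responses: (Corn, Corn, Barley); (Corn, Wheat, Corn); (Soy, Corn, Corn).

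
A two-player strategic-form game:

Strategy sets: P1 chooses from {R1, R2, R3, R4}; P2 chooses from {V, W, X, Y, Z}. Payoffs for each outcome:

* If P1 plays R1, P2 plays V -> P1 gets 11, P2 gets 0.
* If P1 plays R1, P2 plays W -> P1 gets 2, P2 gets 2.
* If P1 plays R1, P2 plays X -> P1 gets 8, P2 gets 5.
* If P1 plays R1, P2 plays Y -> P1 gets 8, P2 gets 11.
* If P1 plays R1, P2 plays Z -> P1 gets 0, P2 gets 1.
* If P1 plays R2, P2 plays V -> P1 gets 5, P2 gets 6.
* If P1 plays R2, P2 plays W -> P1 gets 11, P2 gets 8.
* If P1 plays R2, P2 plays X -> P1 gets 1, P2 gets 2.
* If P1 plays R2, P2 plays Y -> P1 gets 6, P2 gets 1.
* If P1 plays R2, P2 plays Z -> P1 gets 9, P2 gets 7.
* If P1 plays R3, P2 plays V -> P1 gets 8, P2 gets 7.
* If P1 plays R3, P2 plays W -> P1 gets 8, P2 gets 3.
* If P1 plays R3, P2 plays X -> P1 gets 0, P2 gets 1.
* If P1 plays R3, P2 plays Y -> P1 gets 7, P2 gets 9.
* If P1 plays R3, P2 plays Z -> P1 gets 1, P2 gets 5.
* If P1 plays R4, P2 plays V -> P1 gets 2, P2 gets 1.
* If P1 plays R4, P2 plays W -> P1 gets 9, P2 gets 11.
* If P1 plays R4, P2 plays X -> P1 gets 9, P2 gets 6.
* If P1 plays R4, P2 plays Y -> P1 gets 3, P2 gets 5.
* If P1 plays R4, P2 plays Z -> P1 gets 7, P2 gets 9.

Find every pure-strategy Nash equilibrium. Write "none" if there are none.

Check each profile: it is a Nash equilibrium iff no player can strictly gain by switching unilaterally.
(R1, V): P2 can switch to W (0 → 2). Not NE.
(R1, W): P1 can switch to R2 (2 → 11). Not NE.
(R1, X): P1 can switch to R4 (8 → 9). Not NE.
(R1, Y): P1 gets 8, best alternative 7; P2 gets 11, best alternative 5. No profitable deviation — NE.
(R1, Z): P1 can switch to R2 (0 → 9). Not NE.
(R2, V): P1 can switch to R1 (5 → 11). Not NE.
(R2, W): P1 gets 11, best alternative 9; P2 gets 8, best alternative 7. No profitable deviation — NE.
(R2, X): P1 can switch to R1 (1 → 8). Not NE.
(The remaining 12 profiles each have a profitable deviation by the same check.)

Pure-strategy Nash equilibria: (R1, Y), (R2, W)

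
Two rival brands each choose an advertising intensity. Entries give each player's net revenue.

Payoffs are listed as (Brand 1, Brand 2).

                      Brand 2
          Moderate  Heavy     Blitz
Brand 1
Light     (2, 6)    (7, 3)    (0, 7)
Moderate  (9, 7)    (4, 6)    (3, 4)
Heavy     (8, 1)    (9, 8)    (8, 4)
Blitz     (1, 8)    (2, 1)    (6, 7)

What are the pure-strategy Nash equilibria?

Mark each player's best response to every combination of opponents' strategies; a profile where every player is best-responding is a pure Nash equilibrium.
Brand 1 against Moderate: payoffs 2, 9, 8, 1 → best response Moderate.
Brand 1 against Heavy: payoffs 7, 4, 9, 2 → best response Heavy.
Brand 1 against Blitz: payoffs 0, 3, 8, 6 → best response Heavy.
Brand 2 against Light: payoffs 6, 3, 7 → best response Blitz.
Brand 2 against Moderate: payoffs 7, 6, 4 → best response Moderate.
Brand 2 against Heavy: payoffs 1, 8, 4 → best response Heavy.
Brand 2 against Blitz: payoffs 8, 1, 7 → best response Moderate.
Mutual best responses: (Moderate, Moderate); (Heavy, Heavy).

Pure-strategy Nash equilibria: (Moderate, Moderate) and (Heavy, Heavy)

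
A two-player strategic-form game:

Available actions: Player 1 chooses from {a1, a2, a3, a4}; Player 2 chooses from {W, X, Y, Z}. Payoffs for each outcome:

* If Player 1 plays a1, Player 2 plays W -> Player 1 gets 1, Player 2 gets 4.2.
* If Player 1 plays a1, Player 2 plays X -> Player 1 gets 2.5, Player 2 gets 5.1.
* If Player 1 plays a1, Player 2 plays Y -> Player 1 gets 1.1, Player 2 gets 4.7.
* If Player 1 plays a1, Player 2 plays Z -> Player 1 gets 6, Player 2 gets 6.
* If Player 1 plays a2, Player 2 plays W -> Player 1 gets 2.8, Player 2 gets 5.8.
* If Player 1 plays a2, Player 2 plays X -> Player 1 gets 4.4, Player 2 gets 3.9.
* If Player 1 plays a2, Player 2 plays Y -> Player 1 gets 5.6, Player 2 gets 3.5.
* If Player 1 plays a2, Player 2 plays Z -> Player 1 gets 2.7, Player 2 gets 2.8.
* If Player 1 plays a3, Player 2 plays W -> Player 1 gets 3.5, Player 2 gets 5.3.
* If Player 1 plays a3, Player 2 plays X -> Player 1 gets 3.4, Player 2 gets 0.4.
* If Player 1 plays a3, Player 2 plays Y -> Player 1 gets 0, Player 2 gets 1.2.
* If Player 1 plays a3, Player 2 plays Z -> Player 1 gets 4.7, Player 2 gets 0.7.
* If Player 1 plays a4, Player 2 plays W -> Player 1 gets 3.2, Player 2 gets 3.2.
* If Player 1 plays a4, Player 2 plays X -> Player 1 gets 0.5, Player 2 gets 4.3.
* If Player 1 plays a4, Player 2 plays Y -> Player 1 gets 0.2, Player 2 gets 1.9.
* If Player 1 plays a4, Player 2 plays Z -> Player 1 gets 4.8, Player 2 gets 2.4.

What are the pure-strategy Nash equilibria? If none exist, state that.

The pure Nash equilibria are (a1, Z), (a3, W).

Player 1 against W: payoffs 1, 2.8, 3.5, 3.2 → best response a3.
Player 1 against X: payoffs 2.5, 4.4, 3.4, 0.5 → best response a2.
Player 1 against Y: payoffs 1.1, 5.6, 0, 0.2 → best response a2.
Player 1 against Z: payoffs 6, 2.7, 4.7, 4.8 → best response a1.
Player 2 against a1: payoffs 4.2, 5.1, 4.7, 6 → best response Z.
Player 2 against a2: payoffs 5.8, 3.9, 3.5, 2.8 → best response W.
Player 2 against a3: payoffs 5.3, 0.4, 1.2, 0.7 → best response W.
Player 2 against a4: payoffs 3.2, 4.3, 1.9, 2.4 → best response X.
Mutual best responses: (a1, Z); (a3, W).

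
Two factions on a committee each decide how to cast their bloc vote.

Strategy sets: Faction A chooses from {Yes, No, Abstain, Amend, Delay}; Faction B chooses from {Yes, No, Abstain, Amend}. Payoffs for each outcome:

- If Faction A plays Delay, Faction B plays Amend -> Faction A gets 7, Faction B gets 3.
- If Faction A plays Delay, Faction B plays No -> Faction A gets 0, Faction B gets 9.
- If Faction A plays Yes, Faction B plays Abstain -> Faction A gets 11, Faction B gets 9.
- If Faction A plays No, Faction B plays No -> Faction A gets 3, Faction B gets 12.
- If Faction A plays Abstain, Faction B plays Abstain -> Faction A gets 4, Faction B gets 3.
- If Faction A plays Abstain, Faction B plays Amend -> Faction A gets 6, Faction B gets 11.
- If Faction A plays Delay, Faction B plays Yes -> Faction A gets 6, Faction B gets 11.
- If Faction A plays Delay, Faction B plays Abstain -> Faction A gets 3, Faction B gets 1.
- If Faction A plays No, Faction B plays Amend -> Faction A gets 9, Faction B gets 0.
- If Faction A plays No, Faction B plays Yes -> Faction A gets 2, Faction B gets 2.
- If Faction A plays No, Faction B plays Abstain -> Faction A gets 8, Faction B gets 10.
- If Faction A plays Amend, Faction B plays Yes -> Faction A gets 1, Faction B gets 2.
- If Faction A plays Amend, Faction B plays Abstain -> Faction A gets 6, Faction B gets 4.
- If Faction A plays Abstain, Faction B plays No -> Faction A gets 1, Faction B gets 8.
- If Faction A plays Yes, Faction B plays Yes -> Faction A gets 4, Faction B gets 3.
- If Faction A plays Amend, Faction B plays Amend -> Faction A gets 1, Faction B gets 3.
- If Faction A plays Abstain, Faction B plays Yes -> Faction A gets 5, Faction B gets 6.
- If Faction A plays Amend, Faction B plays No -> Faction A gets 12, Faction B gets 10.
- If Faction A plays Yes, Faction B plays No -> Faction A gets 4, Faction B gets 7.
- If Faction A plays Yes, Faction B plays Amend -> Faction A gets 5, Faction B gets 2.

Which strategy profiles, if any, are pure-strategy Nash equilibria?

Pure-strategy Nash equilibria: (Yes, Abstain), (Amend, No), (Delay, Yes)

(Yes, Yes): Faction A can switch to Abstain (4 → 5). Not NE.
(Yes, No): Faction A can switch to Amend (4 → 12). Not NE.
(Yes, Abstain): Faction A gets 11, best alternative 8; Faction B gets 9, best alternative 7. No profitable deviation — NE.
(Yes, Amend): Faction A can switch to No (5 → 9). Not NE.
(No, Yes): Faction A can switch to Yes (2 → 4). Not NE.
(No, No): Faction A can switch to Yes (3 → 4). Not NE.
(No, Abstain): Faction A can switch to Yes (8 → 11). Not NE.
(No, Amend): Faction B can switch to Yes (0 → 2). Not NE.
(Abstain, Yes): Faction A can switch to Delay (5 → 6). Not NE.
(Amend, No): Faction A gets 12, best alternative 4; Faction B gets 10, best alternative 4. No profitable deviation — NE.
(Delay, Yes): Faction A gets 6, best alternative 5; Faction B gets 11, best alternative 9. No profitable deviation — NE.
(The remaining 9 profiles each have a profitable deviation by the same check.)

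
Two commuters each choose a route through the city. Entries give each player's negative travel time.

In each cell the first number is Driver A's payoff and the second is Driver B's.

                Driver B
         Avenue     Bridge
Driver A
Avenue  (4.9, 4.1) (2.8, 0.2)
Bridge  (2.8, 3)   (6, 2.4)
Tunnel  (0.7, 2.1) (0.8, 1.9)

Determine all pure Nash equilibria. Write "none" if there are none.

Pure NE: (Avenue, Avenue)

(Avenue, Avenue): Driver A gets 4.9, best alternative 2.8; Driver B gets 4.1, best alternative 0.2. No profitable deviation — NE.
(Avenue, Bridge): Driver A can switch to Bridge (2.8 → 6). Not NE.
(Bridge, Avenue): Driver A can switch to Avenue (2.8 → 4.9). Not NE.
(Bridge, Bridge): Driver B can switch to Avenue (2.4 → 3). Not NE.
(Tunnel, Avenue): Driver A can switch to Avenue (0.7 → 4.9). Not NE.
(Tunnel, Bridge): Driver A can switch to Avenue (0.8 → 2.8). Not NE.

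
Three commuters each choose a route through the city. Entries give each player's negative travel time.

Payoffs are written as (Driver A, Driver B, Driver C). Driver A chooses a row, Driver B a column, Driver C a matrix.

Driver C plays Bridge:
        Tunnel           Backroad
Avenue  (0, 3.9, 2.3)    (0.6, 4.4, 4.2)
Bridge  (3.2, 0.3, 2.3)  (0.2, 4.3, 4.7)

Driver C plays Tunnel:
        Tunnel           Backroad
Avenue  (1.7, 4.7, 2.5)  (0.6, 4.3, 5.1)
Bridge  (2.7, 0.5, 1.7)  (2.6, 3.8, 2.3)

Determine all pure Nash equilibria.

No pure-strategy Nash equilibrium.

Driver A against (Tunnel, Bridge): payoffs 0, 3.2 → best response Bridge.
Driver A against (Tunnel, Tunnel): payoffs 1.7, 2.7 → best response Bridge.
Driver A against (Backroad, Bridge): payoffs 0.6, 0.2 → best response Avenue.
Driver A against (Backroad, Tunnel): payoffs 0.6, 2.6 → best response Bridge.
Driver B against (Avenue, Bridge): payoffs 3.9, 4.4 → best response Backroad.
Driver B against (Avenue, Tunnel): payoffs 4.7, 4.3 → best response Tunnel.
Driver B against (Bridge, Bridge): payoffs 0.3, 4.3 → best response Backroad.
Driver B against (Bridge, Tunnel): payoffs 0.5, 3.8 → best response Backroad.
Driver C against (Avenue, Tunnel): payoffs 2.3, 2.5 → best response Tunnel.
Driver C against (Avenue, Backroad): payoffs 4.2, 5.1 → best response Tunnel.
Driver C against (Bridge, Tunnel): payoffs 2.3, 1.7 → best response Bridge.
Driver C against (Bridge, Backroad): payoffs 4.7, 2.3 → best response Bridge.
No profile is a mutual best response for all players.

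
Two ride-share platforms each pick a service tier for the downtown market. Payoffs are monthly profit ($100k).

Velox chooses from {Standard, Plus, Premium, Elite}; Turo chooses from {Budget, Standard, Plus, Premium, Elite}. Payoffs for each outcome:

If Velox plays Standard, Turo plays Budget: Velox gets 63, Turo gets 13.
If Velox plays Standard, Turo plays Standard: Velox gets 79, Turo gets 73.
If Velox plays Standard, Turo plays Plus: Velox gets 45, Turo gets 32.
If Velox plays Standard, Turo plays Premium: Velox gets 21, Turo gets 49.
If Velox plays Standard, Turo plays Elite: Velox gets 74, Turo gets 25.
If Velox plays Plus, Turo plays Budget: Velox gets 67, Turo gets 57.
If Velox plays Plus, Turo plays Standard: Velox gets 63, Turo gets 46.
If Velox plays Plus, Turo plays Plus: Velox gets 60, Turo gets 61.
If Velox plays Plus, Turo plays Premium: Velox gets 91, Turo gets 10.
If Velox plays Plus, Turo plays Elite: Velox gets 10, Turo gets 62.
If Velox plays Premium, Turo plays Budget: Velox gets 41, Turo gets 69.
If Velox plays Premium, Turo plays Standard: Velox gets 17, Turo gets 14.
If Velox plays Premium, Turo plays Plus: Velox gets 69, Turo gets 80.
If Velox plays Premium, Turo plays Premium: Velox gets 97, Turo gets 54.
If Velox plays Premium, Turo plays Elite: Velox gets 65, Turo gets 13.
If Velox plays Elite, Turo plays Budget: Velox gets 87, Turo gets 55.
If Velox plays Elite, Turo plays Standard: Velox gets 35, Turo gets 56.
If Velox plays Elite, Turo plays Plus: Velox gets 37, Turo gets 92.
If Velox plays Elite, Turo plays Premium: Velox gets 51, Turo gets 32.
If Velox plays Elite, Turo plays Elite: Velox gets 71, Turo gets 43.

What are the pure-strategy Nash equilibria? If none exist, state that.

(Standard, Standard); (Premium, Plus)

Mark each player's best response to every combination of opponents' strategies; a profile where every player is best-responding is a pure Nash equilibrium.
Velox against Budget: payoffs 63, 67, 41, 87 → best response Elite.
Velox against Standard: payoffs 79, 63, 17, 35 → best response Standard.
Velox against Plus: payoffs 45, 60, 69, 37 → best response Premium.
Velox against Premium: payoffs 21, 91, 97, 51 → best response Premium.
Velox against Elite: payoffs 74, 10, 65, 71 → best response Standard.
Turo against Standard: payoffs 13, 73, 32, 49, 25 → best response Standard.
Turo against Plus: payoffs 57, 46, 61, 10, 62 → best response Elite.
Turo against Premium: payoffs 69, 14, 80, 54, 13 → best response Plus.
Turo against Elite: payoffs 55, 56, 92, 32, 43 → best response Plus.
Mutual best responses: (Standard, Standard); (Premium, Plus).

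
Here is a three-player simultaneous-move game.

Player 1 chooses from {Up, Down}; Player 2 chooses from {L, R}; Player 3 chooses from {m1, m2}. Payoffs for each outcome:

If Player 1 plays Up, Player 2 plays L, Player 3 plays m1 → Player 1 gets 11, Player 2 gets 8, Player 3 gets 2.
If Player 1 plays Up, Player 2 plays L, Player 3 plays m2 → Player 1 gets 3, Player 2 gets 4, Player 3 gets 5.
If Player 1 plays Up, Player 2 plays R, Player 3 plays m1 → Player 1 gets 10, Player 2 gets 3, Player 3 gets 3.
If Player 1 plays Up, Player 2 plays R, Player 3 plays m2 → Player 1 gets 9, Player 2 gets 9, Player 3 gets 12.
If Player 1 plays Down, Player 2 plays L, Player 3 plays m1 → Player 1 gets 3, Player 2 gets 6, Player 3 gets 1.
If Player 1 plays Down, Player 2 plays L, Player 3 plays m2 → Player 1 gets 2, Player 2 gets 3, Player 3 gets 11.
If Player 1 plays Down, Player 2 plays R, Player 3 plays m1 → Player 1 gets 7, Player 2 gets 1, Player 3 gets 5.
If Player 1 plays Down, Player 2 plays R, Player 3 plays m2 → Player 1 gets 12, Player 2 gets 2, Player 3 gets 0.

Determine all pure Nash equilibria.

none

Player 1 against (L, m1): payoffs 11, 3 → best response Up.
Player 1 against (L, m2): payoffs 3, 2 → best response Up.
Player 1 against (R, m1): payoffs 10, 7 → best response Up.
Player 1 against (R, m2): payoffs 9, 12 → best response Down.
Player 2 against (Up, m1): payoffs 8, 3 → best response L.
Player 2 against (Up, m2): payoffs 4, 9 → best response R.
Player 2 against (Down, m1): payoffs 6, 1 → best response L.
Player 2 against (Down, m2): payoffs 3, 2 → best response L.
Player 3 against (Up, L): payoffs 2, 5 → best response m2.
Player 3 against (Up, R): payoffs 3, 12 → best response m2.
Player 3 against (Down, L): payoffs 1, 11 → best response m2.
Player 3 against (Down, R): payoffs 5, 0 → best response m1.
No profile is a mutual best response for all players.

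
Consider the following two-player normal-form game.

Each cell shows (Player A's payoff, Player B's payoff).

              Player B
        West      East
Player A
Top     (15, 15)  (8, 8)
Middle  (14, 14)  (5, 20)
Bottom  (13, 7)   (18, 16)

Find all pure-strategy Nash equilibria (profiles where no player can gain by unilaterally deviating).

(Top, West), (Bottom, East)

(Top, West): Player A gets 15, best alternative 14; Player B gets 15, best alternative 8. No profitable deviation — NE.
(Top, East): Player A can switch to Bottom (8 → 18). Not NE.
(Middle, West): Player A can switch to Top (14 → 15). Not NE.
(Middle, East): Player A can switch to Top (5 → 8). Not NE.
(Bottom, West): Player A can switch to Top (13 → 15). Not NE.
(Bottom, East): Player A gets 18, best alternative 8; Player B gets 16, best alternative 7. No profitable deviation — NE.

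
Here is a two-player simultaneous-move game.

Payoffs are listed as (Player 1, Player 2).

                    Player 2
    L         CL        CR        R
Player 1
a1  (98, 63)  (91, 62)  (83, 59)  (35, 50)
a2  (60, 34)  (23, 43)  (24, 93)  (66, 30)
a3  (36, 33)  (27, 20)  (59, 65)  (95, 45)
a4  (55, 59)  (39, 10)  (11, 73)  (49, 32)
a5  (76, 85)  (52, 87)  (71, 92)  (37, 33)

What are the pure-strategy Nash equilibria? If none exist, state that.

For each player, find the best response to each opponent profile; mutual best responses are the pure NE.
Player 1 against L: payoffs 98, 60, 36, 55, 76 → best response a1.
Player 1 against CL: payoffs 91, 23, 27, 39, 52 → best response a1.
Player 1 against CR: payoffs 83, 24, 59, 11, 71 → best response a1.
Player 1 against R: payoffs 35, 66, 95, 49, 37 → best response a3.
Player 2 against a1: payoffs 63, 62, 59, 50 → best response L.
Player 2 against a2: payoffs 34, 43, 93, 30 → best response CR.
Player 2 against a3: payoffs 33, 20, 65, 45 → best response CR.
Player 2 against a4: payoffs 59, 10, 73, 32 → best response CR.
Player 2 against a5: payoffs 85, 87, 92, 33 → best response CR.
Mutual best responses: (a1, L).

Pure NE: (a1, L)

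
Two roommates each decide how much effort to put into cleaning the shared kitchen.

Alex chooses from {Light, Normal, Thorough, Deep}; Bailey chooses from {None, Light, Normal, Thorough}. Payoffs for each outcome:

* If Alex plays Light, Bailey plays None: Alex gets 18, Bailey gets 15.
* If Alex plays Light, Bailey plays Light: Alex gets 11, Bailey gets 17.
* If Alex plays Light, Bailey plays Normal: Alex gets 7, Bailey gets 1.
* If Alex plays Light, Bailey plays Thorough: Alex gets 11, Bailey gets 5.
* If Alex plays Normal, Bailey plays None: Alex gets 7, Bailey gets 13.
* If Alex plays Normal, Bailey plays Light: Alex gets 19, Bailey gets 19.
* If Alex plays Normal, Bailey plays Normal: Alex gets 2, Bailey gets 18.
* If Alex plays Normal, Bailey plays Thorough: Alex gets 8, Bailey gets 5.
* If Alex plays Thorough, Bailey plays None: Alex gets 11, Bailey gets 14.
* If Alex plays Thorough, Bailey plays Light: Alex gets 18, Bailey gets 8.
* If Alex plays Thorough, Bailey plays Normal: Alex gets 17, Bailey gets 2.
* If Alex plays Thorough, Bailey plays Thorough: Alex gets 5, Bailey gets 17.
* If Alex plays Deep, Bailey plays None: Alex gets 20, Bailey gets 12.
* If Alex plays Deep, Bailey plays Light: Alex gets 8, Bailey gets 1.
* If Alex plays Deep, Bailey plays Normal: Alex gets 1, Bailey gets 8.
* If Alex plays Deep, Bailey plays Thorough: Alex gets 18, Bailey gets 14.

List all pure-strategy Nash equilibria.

Pure-strategy Nash equilibria: (Normal, Light) and (Deep, Thorough)

Alex against None: payoffs 18, 7, 11, 20 → best response Deep.
Alex against Light: payoffs 11, 19, 18, 8 → best response Normal.
Alex against Normal: payoffs 7, 2, 17, 1 → best response Thorough.
Alex against Thorough: payoffs 11, 8, 5, 18 → best response Deep.
Bailey against Light: payoffs 15, 17, 1, 5 → best response Light.
Bailey against Normal: payoffs 13, 19, 18, 5 → best response Light.
Bailey against Thorough: payoffs 14, 8, 2, 17 → best response Thorough.
Bailey against Deep: payoffs 12, 1, 8, 14 → best response Thorough.
Mutual best responses: (Normal, Light); (Deep, Thorough).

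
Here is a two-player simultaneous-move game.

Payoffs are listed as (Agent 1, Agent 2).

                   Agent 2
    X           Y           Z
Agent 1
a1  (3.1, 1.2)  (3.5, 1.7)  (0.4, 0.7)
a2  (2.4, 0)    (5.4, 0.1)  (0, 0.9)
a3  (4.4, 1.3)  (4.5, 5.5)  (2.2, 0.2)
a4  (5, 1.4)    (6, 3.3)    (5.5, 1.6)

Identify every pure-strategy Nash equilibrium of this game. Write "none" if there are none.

The unique pure-strategy Nash equilibrium is (a4, Y).

Mark each player's best response to every combination of opponents' strategies; a profile where every player is best-responding is a pure Nash equilibrium.
Agent 1 against X: payoffs 3.1, 2.4, 4.4, 5 → best response a4.
Agent 1 against Y: payoffs 3.5, 5.4, 4.5, 6 → best response a4.
Agent 1 against Z: payoffs 0.4, 0, 2.2, 5.5 → best response a4.
Agent 2 against a1: payoffs 1.2, 1.7, 0.7 → best response Y.
Agent 2 against a2: payoffs 0, 0.1, 0.9 → best response Z.
Agent 2 against a3: payoffs 1.3, 5.5, 0.2 → best response Y.
Agent 2 against a4: payoffs 1.4, 3.3, 1.6 → best response Y.
Mutual best responses: (a4, Y).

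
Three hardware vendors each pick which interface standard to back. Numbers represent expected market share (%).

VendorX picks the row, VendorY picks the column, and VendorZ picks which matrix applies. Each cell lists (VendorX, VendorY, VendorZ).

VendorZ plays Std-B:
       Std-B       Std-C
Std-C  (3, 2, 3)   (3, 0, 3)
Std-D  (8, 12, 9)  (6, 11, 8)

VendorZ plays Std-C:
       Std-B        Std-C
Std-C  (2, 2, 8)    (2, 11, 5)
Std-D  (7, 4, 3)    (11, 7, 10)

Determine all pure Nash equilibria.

VendorX against (Std-B, Std-B): payoffs 3, 8 → best response Std-D.
VendorX against (Std-B, Std-C): payoffs 2, 7 → best response Std-D.
VendorX against (Std-C, Std-B): payoffs 3, 6 → best response Std-D.
VendorX against (Std-C, Std-C): payoffs 2, 11 → best response Std-D.
VendorY against (Std-C, Std-B): payoffs 2, 0 → best response Std-B.
VendorY against (Std-C, Std-C): payoffs 2, 11 → best response Std-C.
VendorY against (Std-D, Std-B): payoffs 12, 11 → best response Std-B.
VendorY against (Std-D, Std-C): payoffs 4, 7 → best response Std-C.
VendorZ against (Std-C, Std-B): payoffs 3, 8 → best response Std-C.
VendorZ against (Std-C, Std-C): payoffs 3, 5 → best response Std-C.
VendorZ against (Std-D, Std-B): payoffs 9, 3 → best response Std-B.
VendorZ against (Std-D, Std-C): payoffs 8, 10 → best response Std-C.
Mutual best responses: (Std-D, Std-B, Std-B); (Std-D, Std-C, Std-C).

Pure-strategy Nash equilibria: (Std-D, Std-B, Std-B); (Std-D, Std-C, Std-C)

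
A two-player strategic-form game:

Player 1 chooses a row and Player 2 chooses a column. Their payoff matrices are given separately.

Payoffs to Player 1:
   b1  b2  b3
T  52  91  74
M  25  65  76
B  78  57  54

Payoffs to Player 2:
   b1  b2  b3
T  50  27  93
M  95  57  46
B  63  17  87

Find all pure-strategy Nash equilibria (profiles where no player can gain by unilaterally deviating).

This game has no pure Nash equilibrium.

For each strategy profile, look for a profitable unilateral deviation.
(T, b1): Player 1 can switch to B (52 → 78). Not NE.
(T, b2): Player 2 can switch to b1 (27 → 50). Not NE.
(T, b3): Player 1 can switch to M (74 → 76). Not NE.
(M, b1): Player 1 can switch to T (25 → 52). Not NE.
(M, b2): Player 1 can switch to T (65 → 91). Not NE.
(M, b3): Player 2 can switch to b1 (46 → 95). Not NE.
(B, b1): Player 2 can switch to b3 (63 → 87). Not NE.
(B, b2): Player 1 can switch to T (57 → 91). Not NE.
(The remaining 1 profile has a profitable deviation by the same check.)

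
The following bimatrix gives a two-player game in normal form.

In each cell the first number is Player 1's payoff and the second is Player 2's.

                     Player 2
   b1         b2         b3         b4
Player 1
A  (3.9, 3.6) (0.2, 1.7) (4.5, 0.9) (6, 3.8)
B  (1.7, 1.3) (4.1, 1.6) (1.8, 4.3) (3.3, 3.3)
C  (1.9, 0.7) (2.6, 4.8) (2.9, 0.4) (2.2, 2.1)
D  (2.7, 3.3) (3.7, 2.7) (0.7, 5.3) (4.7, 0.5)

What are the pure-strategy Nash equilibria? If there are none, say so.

The unique pure-strategy Nash equilibrium is (A, b4).

For each strategy profile, look for a profitable unilateral deviation.
(A, b1): Player 2 can switch to b4 (3.6 → 3.8). Not NE.
(A, b2): Player 1 can switch to B (0.2 → 4.1). Not NE.
(A, b3): Player 2 can switch to b1 (0.9 → 3.6). Not NE.
(A, b4): Player 1 gets 6, best alternative 4.7; Player 2 gets 3.8, best alternative 3.6. No profitable deviation — NE.
(B, b1): Player 1 can switch to A (1.7 → 3.9). Not NE.
(B, b2): Player 2 can switch to b3 (1.6 → 4.3). Not NE.
(B, b3): Player 1 can switch to A (1.8 → 4.5). Not NE.
(The remaining 9 profiles each have a profitable deviation by the same check.)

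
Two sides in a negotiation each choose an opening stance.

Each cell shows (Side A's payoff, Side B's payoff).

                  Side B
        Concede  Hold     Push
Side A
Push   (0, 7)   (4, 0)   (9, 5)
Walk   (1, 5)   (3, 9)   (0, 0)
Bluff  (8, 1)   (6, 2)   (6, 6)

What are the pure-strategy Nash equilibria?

Side A against Concede: payoffs 0, 1, 8 → best response Bluff.
Side A against Hold: payoffs 4, 3, 6 → best response Bluff.
Side A against Push: payoffs 9, 0, 6 → best response Push.
Side B against Push: payoffs 7, 0, 5 → best response Concede.
Side B against Walk: payoffs 5, 9, 0 → best response Hold.
Side B against Bluff: payoffs 1, 2, 6 → best response Push.
No profile is a mutual best response for all players.

No pure-strategy Nash equilibrium.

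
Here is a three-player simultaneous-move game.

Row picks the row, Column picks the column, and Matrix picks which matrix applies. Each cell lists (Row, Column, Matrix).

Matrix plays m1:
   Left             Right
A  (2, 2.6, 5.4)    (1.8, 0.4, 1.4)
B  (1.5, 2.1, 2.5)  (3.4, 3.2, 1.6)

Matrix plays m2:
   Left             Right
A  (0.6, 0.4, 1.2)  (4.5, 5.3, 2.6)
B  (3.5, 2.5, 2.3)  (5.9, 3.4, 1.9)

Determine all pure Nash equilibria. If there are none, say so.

(A, Left, m1) and (B, Right, m2)

For each strategy profile, look for a profitable unilateral deviation.
(A, Left, m1): Row gets 2, best alternative 1.5; Column gets 2.6, best alternative 0.4; Matrix gets 5.4, best alternative 1.2. No profitable deviation — NE.
(A, Left, m2): Row can switch to B (0.6 → 3.5). Not NE.
(A, Right, m1): Row can switch to B (1.8 → 3.4). Not NE.
(A, Right, m2): Row can switch to B (4.5 → 5.9). Not NE.
(B, Left, m1): Row can switch to A (1.5 → 2). Not NE.
(B, Left, m2): Column can switch to Right (2.5 → 3.4). Not NE.
(B, Right, m1): Matrix can switch to m2 (1.6 → 1.9). Not NE.
(B, Right, m2): Row gets 5.9, best alternative 4.5; Column gets 3.4, best alternative 2.5; Matrix gets 1.9, best alternative 1.6. No profitable deviation — NE.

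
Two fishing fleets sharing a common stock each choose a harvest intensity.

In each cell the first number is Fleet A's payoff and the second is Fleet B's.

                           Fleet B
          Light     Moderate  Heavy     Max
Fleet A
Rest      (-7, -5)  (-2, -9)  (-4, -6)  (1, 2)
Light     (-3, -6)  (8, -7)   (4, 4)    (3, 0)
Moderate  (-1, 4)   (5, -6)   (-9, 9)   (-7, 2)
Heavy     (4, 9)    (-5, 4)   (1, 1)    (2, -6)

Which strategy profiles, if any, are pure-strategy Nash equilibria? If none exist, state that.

Check each profile: it is a Nash equilibrium iff no player can strictly gain by switching unilaterally.
(Rest, Light): Fleet A can switch to Light (-7 → -3). Not NE.
(Rest, Moderate): Fleet A can switch to Light (-2 → 8). Not NE.
(Rest, Heavy): Fleet A can switch to Light (-4 → 4). Not NE.
(Rest, Max): Fleet A can switch to Light (1 → 3). Not NE.
(Light, Light): Fleet A can switch to Moderate (-3 → -1). Not NE.
(Light, Moderate): Fleet B can switch to Light (-7 → -6). Not NE.
(Light, Heavy): Fleet A gets 4, best alternative 1; Fleet B gets 4, best alternative 0. No profitable deviation — NE.
(Light, Max): Fleet B can switch to Heavy (0 → 4). Not NE.
(Moderate, Light): Fleet A can switch to Heavy (-1 → 4). Not NE.
(Moderate, Moderate): Fleet A can switch to Light (5 → 8). Not NE.
(Moderate, Heavy): Fleet A can switch to Rest (-9 → -4). Not NE.
(Moderate, Max): Fleet A can switch to Rest (-7 → 1). Not NE.
(Heavy, Light): Fleet A gets 4, best alternative -1; Fleet B gets 9, best alternative 4. No profitable deviation — NE.
(Heavy, Moderate): Fleet A can switch to Rest (-5 → -2). Not NE.
(The remaining 2 profiles each have a profitable deviation by the same check.)

(Light, Heavy); (Heavy, Light)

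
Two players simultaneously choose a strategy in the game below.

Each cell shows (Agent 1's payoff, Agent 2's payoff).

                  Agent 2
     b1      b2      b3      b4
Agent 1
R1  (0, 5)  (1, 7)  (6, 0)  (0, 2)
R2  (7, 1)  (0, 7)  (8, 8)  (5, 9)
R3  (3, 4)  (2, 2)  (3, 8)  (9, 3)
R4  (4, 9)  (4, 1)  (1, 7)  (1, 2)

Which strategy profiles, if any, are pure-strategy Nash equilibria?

(R1, b1): Agent 1 can switch to R2 (0 → 7). Not NE.
(R1, b2): Agent 1 can switch to R3 (1 → 2). Not NE.
(R1, b3): Agent 1 can switch to R2 (6 → 8). Not NE.
(R1, b4): Agent 1 can switch to R2 (0 → 5). Not NE.
(R2, b1): Agent 2 can switch to b2 (1 → 7). Not NE.
(R2, b2): Agent 1 can switch to R1 (0 → 1). Not NE.
(The remaining 10 profiles each have a profitable deviation by the same check.)

No pure-strategy Nash equilibrium.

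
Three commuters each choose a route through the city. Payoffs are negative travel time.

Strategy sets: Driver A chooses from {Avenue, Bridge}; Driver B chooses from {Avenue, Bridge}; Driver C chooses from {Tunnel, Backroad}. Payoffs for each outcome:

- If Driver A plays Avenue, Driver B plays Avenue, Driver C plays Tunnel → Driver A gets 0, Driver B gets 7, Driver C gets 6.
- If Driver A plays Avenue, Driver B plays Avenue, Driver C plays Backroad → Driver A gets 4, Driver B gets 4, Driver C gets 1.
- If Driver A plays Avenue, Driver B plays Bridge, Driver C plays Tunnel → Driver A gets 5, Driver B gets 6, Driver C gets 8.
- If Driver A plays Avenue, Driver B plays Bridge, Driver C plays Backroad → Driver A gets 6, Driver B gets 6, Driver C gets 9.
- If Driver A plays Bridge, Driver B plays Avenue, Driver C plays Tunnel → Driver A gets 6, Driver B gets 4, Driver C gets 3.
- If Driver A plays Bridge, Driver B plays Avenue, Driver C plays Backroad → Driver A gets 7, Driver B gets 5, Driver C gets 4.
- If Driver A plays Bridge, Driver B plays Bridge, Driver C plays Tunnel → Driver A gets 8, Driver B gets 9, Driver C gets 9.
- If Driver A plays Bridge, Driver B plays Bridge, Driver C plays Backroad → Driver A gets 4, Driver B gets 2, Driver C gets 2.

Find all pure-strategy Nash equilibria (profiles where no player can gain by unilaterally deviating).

(Avenue, Bridge, Backroad); (Bridge, Avenue, Backroad); (Bridge, Bridge, Tunnel)

Driver A against (Avenue, Tunnel): payoffs 0, 6 → best response Bridge.
Driver A against (Avenue, Backroad): payoffs 4, 7 → best response Bridge.
Driver A against (Bridge, Tunnel): payoffs 5, 8 → best response Bridge.
Driver A against (Bridge, Backroad): payoffs 6, 4 → best response Avenue.
Driver B against (Avenue, Tunnel): payoffs 7, 6 → best response Avenue.
Driver B against (Avenue, Backroad): payoffs 4, 6 → best response Bridge.
Driver B against (Bridge, Tunnel): payoffs 4, 9 → best response Bridge.
Driver B against (Bridge, Backroad): payoffs 5, 2 → best response Avenue.
Driver C against (Avenue, Avenue): payoffs 6, 1 → best response Tunnel.
Driver C against (Avenue, Bridge): payoffs 8, 9 → best response Backroad.
Driver C against (Bridge, Avenue): payoffs 3, 4 → best response Backroad.
Driver C against (Bridge, Bridge): payoffs 9, 2 → best response Tunnel.
Mutual best responses: (Avenue, Bridge, Backroad); (Bridge, Avenue, Backroad); (Bridge, Bridge, Tunnel).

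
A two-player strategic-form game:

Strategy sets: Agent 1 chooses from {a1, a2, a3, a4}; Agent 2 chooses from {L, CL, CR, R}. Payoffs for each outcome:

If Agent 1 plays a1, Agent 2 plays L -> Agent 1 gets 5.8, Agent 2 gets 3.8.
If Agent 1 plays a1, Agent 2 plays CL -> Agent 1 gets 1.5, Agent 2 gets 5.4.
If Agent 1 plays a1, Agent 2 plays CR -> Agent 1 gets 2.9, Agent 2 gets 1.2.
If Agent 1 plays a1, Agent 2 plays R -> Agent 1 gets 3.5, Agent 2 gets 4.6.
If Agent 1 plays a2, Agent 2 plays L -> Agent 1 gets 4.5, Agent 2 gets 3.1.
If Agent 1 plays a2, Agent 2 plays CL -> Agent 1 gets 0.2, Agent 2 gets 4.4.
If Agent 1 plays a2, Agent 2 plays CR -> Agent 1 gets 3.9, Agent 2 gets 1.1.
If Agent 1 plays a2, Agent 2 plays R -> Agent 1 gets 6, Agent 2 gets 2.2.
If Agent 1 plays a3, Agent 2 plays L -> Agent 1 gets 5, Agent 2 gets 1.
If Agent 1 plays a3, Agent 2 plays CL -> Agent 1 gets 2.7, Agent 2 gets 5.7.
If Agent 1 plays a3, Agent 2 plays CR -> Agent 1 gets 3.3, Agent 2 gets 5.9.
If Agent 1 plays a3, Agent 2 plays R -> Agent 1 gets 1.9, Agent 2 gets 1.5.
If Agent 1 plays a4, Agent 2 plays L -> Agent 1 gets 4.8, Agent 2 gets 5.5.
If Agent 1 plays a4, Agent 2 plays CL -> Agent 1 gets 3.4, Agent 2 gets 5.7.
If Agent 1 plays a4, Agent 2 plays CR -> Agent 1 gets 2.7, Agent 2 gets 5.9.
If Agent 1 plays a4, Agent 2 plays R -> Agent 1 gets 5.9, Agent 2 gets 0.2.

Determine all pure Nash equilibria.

(a1, L): Agent 2 can switch to CL (3.8 → 5.4). Not NE.
(a1, CL): Agent 1 can switch to a3 (1.5 → 2.7). Not NE.
(a1, CR): Agent 1 can switch to a2 (2.9 → 3.9). Not NE.
(a1, R): Agent 1 can switch to a2 (3.5 → 6). Not NE.
(a2, L): Agent 1 can switch to a1 (4.5 → 5.8). Not NE.
(a2, CL): Agent 1 can switch to a1 (0.2 → 1.5). Not NE.
(a2, CR): Agent 2 can switch to L (1.1 → 3.1). Not NE.
(a2, R): Agent 2 can switch to L (2.2 → 3.1). Not NE.
(a3, L): Agent 1 can switch to a1 (5 → 5.8). Not NE.
(a3, CL): Agent 1 can switch to a4 (2.7 → 3.4). Not NE.
(The remaining 6 profiles each have a profitable deviation by the same check.)

This game has no pure Nash equilibrium.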